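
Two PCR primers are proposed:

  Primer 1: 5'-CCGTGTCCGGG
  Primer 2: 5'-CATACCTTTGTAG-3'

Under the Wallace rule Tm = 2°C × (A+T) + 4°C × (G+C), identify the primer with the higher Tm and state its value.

Primer 1: A+T=2, G+C=9 → Tm = 2(2)+4(9) = 40°C
Primer 2: A+T=8, G+C=5 → Tm = 2(8)+4(5) = 36°C
40°C vs 36°C → primer 1 is higher.

Primer 1, 40°C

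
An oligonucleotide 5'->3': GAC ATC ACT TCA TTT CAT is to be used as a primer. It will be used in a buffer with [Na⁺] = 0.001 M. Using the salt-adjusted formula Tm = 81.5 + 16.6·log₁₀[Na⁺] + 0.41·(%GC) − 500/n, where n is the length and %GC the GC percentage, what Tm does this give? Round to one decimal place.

17.6°C

Length n = 18. Scanning the sequence gives G=1, T=7, C=5, A=5.
G+C = 6, so %GC = 6/18 × 100 = 33.333%
Salt term: 16.6 × (-3) = -49.8
GC term: 0.41 × 33.333 = 13.667; length term: −500/18 = −27.778
Tm = 81.5 + (-49.8) + 13.667 − 27.778 = 17.589 → 17.6°C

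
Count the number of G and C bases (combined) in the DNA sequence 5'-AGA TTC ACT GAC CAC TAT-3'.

Scanning the sequence gives A=6, G=2, T=5, C=5.
Total G or C: 2 + 5 = 7

7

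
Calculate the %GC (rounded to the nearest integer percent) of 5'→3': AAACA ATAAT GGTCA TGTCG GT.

36%

Counting bases: G=5, A=8, T=6, C=3
G+C = 5 + 3 = 8 out of 22 bases
%GC = 8/22 × 100 = 36.36% ≈ 36%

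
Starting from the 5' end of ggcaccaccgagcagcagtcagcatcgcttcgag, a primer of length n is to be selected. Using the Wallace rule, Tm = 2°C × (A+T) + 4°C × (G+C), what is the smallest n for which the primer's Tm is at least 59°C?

n = 18

First 17 bases: GGCACCACCGAGCAGCA → Tm = 58°C (< 59°C)
First 18 bases: GGCACCACCGAGCAGCAG → Tm = 62°C (≥ 59°C)
Each additional base adds 2°C (A/T) or 4°C (G/C), so Tm is non-decreasing in n; n = 18 is the first length to reach 59°C.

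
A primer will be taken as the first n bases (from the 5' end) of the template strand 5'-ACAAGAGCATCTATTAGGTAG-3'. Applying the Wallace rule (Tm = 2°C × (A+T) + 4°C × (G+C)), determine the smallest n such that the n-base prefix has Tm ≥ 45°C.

First 16 bases: ACAAGAGCATCTATTA → Tm = 42°C (< 45°C)
First 17 bases: ACAAGAGCATCTATTAG → Tm = 46°C (≥ 45°C)
Each additional base adds 2°C (A/T) or 4°C (G/C), so Tm is non-decreasing in n; n = 17 is the first length to reach 45°C.

n = 17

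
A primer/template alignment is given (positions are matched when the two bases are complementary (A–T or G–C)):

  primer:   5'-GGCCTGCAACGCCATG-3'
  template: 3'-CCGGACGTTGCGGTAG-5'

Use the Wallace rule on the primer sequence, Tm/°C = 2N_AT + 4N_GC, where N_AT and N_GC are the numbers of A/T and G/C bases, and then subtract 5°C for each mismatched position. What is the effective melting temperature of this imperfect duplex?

49°C

Primer base counts: A=3, T=2, G=5, C=6 → A+T=5, G+C=11
Perfect-match Tm = 2(5) + 4(11) = 10 + 44 = 54°C
Mismatches (positions where the bases are not complementary): 1 (at position 16)
Effective Tm = 54 − 1×5 = 54 − 5 = 49°C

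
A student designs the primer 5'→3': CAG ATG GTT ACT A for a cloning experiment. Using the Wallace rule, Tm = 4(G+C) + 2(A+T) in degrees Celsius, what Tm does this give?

T=4, C=2, G=3, A=4
AT pairs contribute 8, GC pairs contribute 5.
Tm = 4·5 + 2·8 = 20 + 16 = 36°C

36°C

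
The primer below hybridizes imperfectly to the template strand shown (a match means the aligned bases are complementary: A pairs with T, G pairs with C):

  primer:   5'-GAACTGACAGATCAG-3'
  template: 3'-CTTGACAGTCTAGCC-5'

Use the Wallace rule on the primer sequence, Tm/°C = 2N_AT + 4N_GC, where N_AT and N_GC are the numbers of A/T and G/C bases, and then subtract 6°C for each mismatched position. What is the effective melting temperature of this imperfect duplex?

Primer base counts: A=6, T=2, G=4, C=3 → A+T=8, G+C=7
Perfect-match Tm = 2(8) + 4(7) = 16 + 28 = 44°C
Mismatches (positions where the bases are not complementary): 2 (at positions 7, 14)
Effective Tm = 44 − 2×6 = 44 − 12 = 32°C

32°C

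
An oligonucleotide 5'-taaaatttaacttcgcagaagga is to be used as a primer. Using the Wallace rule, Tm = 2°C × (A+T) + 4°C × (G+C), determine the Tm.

60°C

Scanning the sequence gives A=10, C=3, T=6, G=4.
A+T = 16, G+C = 7
Tm = 2×16 + 4×7 = 60°C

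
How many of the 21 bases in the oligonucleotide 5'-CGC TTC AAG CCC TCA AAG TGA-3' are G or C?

11

T=4, A=6, G=4, C=7
G+C = 4 + 7 = 11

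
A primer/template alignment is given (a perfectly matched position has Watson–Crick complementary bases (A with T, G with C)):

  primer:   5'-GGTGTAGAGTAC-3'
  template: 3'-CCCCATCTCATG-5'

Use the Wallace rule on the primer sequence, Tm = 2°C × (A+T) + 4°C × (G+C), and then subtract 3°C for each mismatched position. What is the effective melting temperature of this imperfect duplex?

Primer base counts: A=3, T=3, G=5, C=1 → A+T=6, G+C=6
Perfect-match Tm = 2(6) + 4(6) = 12 + 24 = 36°C
Mismatches (positions where the bases are not complementary): 1 (at position 3)
Effective Tm = 36 − 1×3 = 36 − 3 = 33°C

33°C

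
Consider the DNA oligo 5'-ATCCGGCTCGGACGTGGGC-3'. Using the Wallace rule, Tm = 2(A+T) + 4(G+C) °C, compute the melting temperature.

66°C

Counting bases: A=2, C=6, T=3, G=8
A+T = 5, G+C = 14
Tm = 2(5) + 4(14) = 10 + 56 = 66°C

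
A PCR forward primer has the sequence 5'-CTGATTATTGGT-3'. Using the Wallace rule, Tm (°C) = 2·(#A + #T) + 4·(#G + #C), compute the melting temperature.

G=3, T=6, C=1, A=2
So N_AT = 8 and N_GC = 4.
Tm = 4·4 + 2·8 = 16 + 16 = 32°C

32°C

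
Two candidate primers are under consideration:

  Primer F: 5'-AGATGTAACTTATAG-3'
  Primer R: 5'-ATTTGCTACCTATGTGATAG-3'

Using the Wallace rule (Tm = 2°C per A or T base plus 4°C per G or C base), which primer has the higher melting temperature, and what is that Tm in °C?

Primer F: A+T=11, G+C=4 → Tm = 2(11)+4(4) = 38°C
Primer R: A+T=13, G+C=7 → Tm = 2(13)+4(7) = 54°C
38°C vs 54°C → primer R is higher.

Primer R, 54°C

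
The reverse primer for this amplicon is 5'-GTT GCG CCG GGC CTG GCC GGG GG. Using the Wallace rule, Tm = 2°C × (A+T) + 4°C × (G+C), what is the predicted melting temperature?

Scanning the sequence gives T=3, G=13, A=0, C=7.
AT pairs contribute 3, GC pairs contribute 20.
Tm = 2×3 + 4×20 = 86°C

86°C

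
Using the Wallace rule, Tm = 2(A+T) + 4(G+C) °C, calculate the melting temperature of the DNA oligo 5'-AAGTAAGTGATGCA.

Base counts: T=3, G=4, A=6, C=1
A+T = 9, G+C = 5
Tm = 4·5 + 2·9 = 20 + 18 = 38°C

38°C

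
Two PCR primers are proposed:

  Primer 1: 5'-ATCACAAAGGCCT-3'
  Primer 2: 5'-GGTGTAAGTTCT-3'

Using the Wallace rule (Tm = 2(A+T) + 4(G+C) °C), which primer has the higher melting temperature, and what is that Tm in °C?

Primer 1: A+T=7, G+C=6 → Tm = 2(7)+4(6) = 38°C
Primer 2: A+T=7, G+C=5 → Tm = 2(7)+4(5) = 34°C
38°C vs 34°C → primer 1 is higher.

Primer 1, 38°C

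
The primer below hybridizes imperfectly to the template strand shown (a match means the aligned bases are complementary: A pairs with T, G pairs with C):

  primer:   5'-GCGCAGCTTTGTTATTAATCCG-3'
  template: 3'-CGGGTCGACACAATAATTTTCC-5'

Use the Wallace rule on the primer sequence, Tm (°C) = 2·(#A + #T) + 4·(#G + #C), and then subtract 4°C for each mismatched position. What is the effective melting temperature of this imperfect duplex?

44°C

Primer base counts: A=4, T=8, G=5, C=5 → A+T=12, G+C=10
Perfect-match Tm = 2(12) + 4(10) = 24 + 40 = 64°C
Mismatches (positions where the bases are not complementary): 5 (at positions 3, 9, 19, 20, 21)
Effective Tm = 64 − 5×4 = 64 − 20 = 44°C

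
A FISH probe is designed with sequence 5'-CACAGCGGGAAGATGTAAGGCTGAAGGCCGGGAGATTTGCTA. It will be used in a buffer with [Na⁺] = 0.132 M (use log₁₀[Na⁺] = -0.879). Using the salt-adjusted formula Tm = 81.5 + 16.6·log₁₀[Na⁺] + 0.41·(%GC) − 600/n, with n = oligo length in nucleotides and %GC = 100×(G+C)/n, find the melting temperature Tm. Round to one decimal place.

75.1°C

Length n = 42. Scanning the sequence gives G=16, A=12, T=7, C=7.
G+C = 23, so %GC = 23/42 × 100 = 54.762%
Salt term: 16.6 × (-0.879) = -14.591
GC term: 0.41 × 54.762 = 22.452; length term: −600/42 = −14.286
Tm = 81.5 + (-14.591) + 22.452 − 14.286 = 75.075 → 75.1°C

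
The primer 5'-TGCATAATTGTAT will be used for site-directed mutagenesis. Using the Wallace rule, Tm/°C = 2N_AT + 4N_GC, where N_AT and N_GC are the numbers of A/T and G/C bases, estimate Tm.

32°C

A=4, G=2, T=6, C=1
AT pairs contribute 10, GC pairs contribute 3.
Tm = 2×10 + 4×3 = 32°C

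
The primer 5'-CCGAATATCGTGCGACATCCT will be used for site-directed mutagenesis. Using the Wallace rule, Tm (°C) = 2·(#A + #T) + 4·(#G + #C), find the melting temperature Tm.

64°C

C=7, G=4, T=5, A=5
A+T = 10, G+C = 11
Tm = 2(10) + 4(11) = 20 + 44 = 64°C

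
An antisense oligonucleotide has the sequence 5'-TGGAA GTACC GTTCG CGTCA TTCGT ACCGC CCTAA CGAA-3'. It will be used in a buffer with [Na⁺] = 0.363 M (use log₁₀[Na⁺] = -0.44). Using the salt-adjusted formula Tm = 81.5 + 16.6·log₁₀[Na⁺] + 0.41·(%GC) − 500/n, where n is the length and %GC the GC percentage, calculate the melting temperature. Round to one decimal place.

Length n = 39. Scanning the sequence gives C=12, A=9, G=9, T=9.
G+C = 21, so %GC = 21/39 × 100 = 53.846%
Salt term: 16.6 × (-0.44) = -7.304
GC term: 0.41 × 53.846 = 22.077; length term: −500/39 = −12.821
Tm = 81.5 + (-7.304) + 22.077 − 12.821 = 83.452 → 83.5°C

83.5°C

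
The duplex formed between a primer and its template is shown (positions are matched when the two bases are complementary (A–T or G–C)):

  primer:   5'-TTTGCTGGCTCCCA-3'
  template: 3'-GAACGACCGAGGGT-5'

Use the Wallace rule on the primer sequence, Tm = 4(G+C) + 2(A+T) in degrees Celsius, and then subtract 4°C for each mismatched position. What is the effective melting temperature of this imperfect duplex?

40°C

Primer base counts: A=1, T=5, G=3, C=5 → A+T=6, G+C=8
Perfect-match Tm = 2(6) + 4(8) = 12 + 32 = 44°C
Mismatches (positions where the bases are not complementary): 1 (at position 1)
Effective Tm = 44 − 1×4 = 44 − 4 = 40°C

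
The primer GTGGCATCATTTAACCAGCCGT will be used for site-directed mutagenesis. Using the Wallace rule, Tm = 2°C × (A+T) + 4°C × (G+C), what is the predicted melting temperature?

66°C

Scanning the sequence gives C=6, A=5, T=6, G=5.
AT pairs contribute 11, GC pairs contribute 11.
Tm = 4·11 + 2·11 = 44 + 22 = 66°C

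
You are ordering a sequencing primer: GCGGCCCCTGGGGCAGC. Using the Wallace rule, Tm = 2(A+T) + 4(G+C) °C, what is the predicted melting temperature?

G=8, C=7, A=1, T=1
A+T = 2, G+C = 15
Tm = 4·15 + 2·2 = 60 + 4 = 64°C

64°C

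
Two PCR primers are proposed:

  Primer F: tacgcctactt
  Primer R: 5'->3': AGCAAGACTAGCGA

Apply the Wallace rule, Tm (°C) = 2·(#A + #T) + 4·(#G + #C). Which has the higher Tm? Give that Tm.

Primer F: A+T=6, G+C=5 → Tm = 2(6)+4(5) = 32°C
Primer R: A+T=7, G+C=7 → Tm = 2(7)+4(7) = 42°C
32°C vs 42°C → primer R is higher.

Primer R, 42°C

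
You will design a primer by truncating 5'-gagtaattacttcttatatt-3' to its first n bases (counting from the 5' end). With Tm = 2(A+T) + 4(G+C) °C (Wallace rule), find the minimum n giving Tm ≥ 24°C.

n = 10

First 9 bases: GAGTAATTA → Tm = 22°C (< 24°C)
First 10 bases: GAGTAATTAC → Tm = 26°C (≥ 24°C)
Since every base adds ≥2°C, Tm only increases with n, so the threshold is first crossed at n = 10.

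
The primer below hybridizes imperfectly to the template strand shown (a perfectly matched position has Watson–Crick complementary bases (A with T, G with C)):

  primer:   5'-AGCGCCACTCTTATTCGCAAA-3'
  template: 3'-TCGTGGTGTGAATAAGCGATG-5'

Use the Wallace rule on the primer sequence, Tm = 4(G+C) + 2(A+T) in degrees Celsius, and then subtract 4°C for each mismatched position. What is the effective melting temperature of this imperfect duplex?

Primer base counts: A=6, T=5, G=3, C=7 → A+T=11, G+C=10
Perfect-match Tm = 2(11) + 4(10) = 22 + 40 = 62°C
Mismatches (positions where the bases are not complementary): 4 (at positions 4, 9, 19, 21)
Effective Tm = 62 − 4×4 = 62 − 16 = 46°C

46°C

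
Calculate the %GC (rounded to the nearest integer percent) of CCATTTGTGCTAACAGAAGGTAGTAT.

38%

Scanning the sequence gives C=4, G=6, T=8, A=8.
G+C = 6 + 4 = 10 out of 26 bases
%GC = 10/26 × 100 = 38.46% ≈ 38%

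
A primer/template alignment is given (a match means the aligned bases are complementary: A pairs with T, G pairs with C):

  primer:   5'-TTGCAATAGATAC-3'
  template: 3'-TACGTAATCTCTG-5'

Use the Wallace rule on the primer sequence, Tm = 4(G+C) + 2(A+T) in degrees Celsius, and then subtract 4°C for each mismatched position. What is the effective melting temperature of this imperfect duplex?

22°C

Primer base counts: A=5, T=4, G=2, C=2 → A+T=9, G+C=4
Perfect-match Tm = 2(9) + 4(4) = 18 + 16 = 34°C
Mismatches (positions where the bases are not complementary): 3 (at positions 1, 6, 11)
Effective Tm = 34 − 3×4 = 34 − 12 = 22°C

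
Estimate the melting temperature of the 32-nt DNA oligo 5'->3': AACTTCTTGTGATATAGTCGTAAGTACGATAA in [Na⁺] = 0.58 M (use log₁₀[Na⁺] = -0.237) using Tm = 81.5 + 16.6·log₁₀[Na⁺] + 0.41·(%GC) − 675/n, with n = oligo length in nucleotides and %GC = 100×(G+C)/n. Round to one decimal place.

Length n = 32. Counting bases: C=4, A=11, G=6, T=11
G+C = 10, so %GC = 10/32 × 100 = 31.25%
Salt term: 16.6 × (-0.237) = -3.934
GC term: 0.41 × 31.25 = 12.812; length term: −675/32 = −21.094
Tm = 81.5 + (-3.934) + 12.812 − 21.094 = 69.284 → 69.3°C

69.3°C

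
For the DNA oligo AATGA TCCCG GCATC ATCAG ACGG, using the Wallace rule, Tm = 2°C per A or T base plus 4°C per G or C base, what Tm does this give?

74°C

Scanning the sequence gives T=4, A=7, G=6, C=7.
A+T = 11, G+C = 13
Tm = 2×11 + 4×13 = 74°C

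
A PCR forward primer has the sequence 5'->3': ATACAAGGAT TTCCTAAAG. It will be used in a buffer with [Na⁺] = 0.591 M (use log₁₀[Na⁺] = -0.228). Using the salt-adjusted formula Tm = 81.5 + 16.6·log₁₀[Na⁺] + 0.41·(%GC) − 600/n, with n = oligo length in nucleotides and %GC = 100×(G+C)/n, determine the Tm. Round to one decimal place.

Length n = 19. Base counts: A=8, G=3, C=3, T=5
G+C = 6, so %GC = 6/19 × 100 = 31.579%
Salt term: 16.6 × (-0.228) = -3.785
GC term: 0.41 × 31.579 = 12.947; length term: −600/19 = −31.579
Tm = 81.5 + (-3.785) + 12.947 − 31.579 = 59.083 → 59.1°C

59.1°C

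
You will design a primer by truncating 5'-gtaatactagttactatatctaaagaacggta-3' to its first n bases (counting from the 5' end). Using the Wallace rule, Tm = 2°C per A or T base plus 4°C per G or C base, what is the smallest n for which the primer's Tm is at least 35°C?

First 13 bases: GTAATACTAGTTA → Tm = 32°C (< 35°C)
First 14 bases: GTAATACTAGTTAC → Tm = 36°C (≥ 35°C)
Each additional base adds 2°C (A/T) or 4°C (G/C), so Tm is non-decreasing in n; n = 14 is the first length to reach 35°C.

n = 14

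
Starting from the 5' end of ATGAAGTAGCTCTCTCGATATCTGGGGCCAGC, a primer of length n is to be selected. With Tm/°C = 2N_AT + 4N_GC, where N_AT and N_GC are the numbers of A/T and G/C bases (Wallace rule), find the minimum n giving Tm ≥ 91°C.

First 30 bases: ATGAAGTAGCTCTCTCGATATCTGGGGCCA → Tm = 90°C (< 91°C)
First 31 bases: ATGAAGTAGCTCTCTCGATATCTGGGGCCAG → Tm = 94°C (≥ 91°C)
Since every base adds ≥2°C, Tm only increases with n, so the threshold is first crossed at n = 31.

n = 31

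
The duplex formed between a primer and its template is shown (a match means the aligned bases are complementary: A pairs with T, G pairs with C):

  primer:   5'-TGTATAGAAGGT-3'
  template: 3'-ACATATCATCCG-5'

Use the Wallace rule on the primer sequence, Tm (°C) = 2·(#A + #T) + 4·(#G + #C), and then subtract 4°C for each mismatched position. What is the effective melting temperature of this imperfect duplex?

Primer base counts: A=4, T=4, G=4, C=0 → A+T=8, G+C=4
Perfect-match Tm = 2(8) + 4(4) = 16 + 16 = 32°C
Mismatches (positions where the bases are not complementary): 2 (at positions 8, 12)
Effective Tm = 32 − 2×4 = 32 − 8 = 24°C

24°C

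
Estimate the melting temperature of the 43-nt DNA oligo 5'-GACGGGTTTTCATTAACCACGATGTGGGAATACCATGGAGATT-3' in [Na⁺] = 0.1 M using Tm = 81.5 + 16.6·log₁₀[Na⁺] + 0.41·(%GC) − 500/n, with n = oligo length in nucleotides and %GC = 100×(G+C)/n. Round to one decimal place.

Length n = 43. A=12, C=7, G=12, T=12
G+C = 19, so %GC = 19/43 × 100 = 44.186%
Salt term: 16.6 × (-1) = -16.6
GC term: 0.41 × 44.186 = 18.116; length term: −500/43 = −11.628
Tm = 81.5 + (-16.6) + 18.116 − 11.628 = 71.388 → 71.4°C

71.4°C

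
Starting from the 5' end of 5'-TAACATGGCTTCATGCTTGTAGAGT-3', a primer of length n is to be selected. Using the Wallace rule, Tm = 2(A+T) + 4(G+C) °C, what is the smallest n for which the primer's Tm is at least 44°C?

n = 16

First 15 bases: TAACATGGCTTCATG → Tm = 42°C (< 44°C)
First 16 bases: TAACATGGCTTCATGC → Tm = 46°C (≥ 44°C)
Each additional base adds 2°C (A/T) or 4°C (G/C), so Tm is non-decreasing in n; n = 16 is the first length to reach 44°C.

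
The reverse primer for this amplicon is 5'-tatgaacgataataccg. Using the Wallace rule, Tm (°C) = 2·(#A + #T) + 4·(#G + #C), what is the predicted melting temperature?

46°C

A=7, G=3, T=4, C=3
So N_AT = 11 and N_GC = 6.
Tm = 2(11) + 4(6) = 22 + 24 = 46°C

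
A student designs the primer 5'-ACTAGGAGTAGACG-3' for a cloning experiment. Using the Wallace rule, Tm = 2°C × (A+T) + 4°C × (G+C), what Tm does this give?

42°C

Base counts: A=5, T=2, C=2, G=5
So N_AT = 7 and N_GC = 7.
Tm = 2(7) + 4(7) = 14 + 28 = 42°C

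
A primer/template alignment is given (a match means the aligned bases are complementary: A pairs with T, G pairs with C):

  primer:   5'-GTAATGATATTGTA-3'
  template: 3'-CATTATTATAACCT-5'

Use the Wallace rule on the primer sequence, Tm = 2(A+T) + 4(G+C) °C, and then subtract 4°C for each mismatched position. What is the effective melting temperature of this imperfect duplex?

Primer base counts: A=5, T=6, G=3, C=0 → A+T=11, G+C=3
Perfect-match Tm = 2(11) + 4(3) = 22 + 12 = 34°C
Mismatches (positions where the bases are not complementary): 2 (at positions 6, 13)
Effective Tm = 34 − 2×4 = 34 − 8 = 26°C

26°C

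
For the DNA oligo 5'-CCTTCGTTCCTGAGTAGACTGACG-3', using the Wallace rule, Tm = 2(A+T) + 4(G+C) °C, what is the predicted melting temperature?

74°C

Base counts: A=4, T=7, G=6, C=7
So N_AT = 11 and N_GC = 13.
Tm = 2(11) + 4(13) = 22 + 52 = 74°C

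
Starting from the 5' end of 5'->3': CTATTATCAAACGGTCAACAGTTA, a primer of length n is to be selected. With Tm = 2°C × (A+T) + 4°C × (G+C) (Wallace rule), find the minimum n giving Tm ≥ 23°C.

First 9 bases: CTATTATCA → Tm = 22°C (< 23°C)
First 10 bases: CTATTATCAA → Tm = 24°C (≥ 23°C)
Each additional base adds 2°C (A/T) or 4°C (G/C), so Tm is non-decreasing in n; n = 10 is the first length to reach 23°C.

n = 10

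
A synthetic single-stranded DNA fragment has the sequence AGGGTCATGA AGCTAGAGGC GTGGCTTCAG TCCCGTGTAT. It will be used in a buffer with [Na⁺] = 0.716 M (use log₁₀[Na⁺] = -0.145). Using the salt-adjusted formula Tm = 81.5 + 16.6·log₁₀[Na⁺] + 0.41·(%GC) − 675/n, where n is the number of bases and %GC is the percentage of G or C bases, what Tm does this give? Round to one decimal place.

Length n = 40. Base counts: C=8, A=8, T=10, G=14
G+C = 22, so %GC = 22/40 × 100 = 55%
Salt term: 16.6 × (-0.145) = -2.407
GC term: 0.41 × 55 = 22.55; length term: −675/40 = −16.875
Tm = 81.5 + (-2.407) + 22.55 − 16.875 = 84.768 → 84.8°C

84.8°C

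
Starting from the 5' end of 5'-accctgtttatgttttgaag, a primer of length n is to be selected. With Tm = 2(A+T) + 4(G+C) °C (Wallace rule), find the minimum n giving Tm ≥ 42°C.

n = 16

First 15 bases: ACCCTGTTTATGTTT → Tm = 40°C (< 42°C)
First 16 bases: ACCCTGTTTATGTTTT → Tm = 42°C (≥ 42°C)
Each additional base adds 2°C (A/T) or 4°C (G/C), so Tm is non-decreasing in n; n = 16 is the first length to reach 42°C.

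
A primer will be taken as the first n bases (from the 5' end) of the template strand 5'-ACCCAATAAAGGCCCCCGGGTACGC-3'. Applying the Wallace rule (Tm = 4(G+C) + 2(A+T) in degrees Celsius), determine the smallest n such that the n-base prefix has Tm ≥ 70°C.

First 21 bases: ACCCAATAAAGGCCCCCGGGT → Tm = 68°C (< 70°C)
First 22 bases: ACCCAATAAAGGCCCCCGGGTA → Tm = 70°C (≥ 70°C)
Each additional base adds 2°C (A/T) or 4°C (G/C), so Tm is non-decreasing in n; n = 22 is the first length to reach 70°C.

n = 22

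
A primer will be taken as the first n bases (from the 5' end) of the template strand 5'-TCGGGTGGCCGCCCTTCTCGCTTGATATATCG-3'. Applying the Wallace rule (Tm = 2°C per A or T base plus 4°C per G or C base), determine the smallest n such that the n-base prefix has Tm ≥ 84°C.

n = 25

First 24 bases: TCGGGTGGCCGCCCTTCTCGCTTG → Tm = 82°C (< 84°C)
First 25 bases: TCGGGTGGCCGCCCTTCTCGCTTGA → Tm = 84°C (≥ 84°C)
Each additional base adds 2°C (A/T) or 4°C (G/C), so Tm is non-decreasing in n; n = 25 is the first length to reach 84°C.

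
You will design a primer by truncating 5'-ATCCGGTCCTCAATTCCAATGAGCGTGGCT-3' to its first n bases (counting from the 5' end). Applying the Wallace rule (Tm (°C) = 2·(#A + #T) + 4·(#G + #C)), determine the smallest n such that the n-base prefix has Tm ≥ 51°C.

First 16 bases: ATCCGGTCCTCAATTC → Tm = 48°C (< 51°C)
First 17 bases: ATCCGGTCCTCAATTCC → Tm = 52°C (≥ 51°C)
Since every base adds ≥2°C, Tm only increases with n, so the threshold is first crossed at n = 17.

n = 17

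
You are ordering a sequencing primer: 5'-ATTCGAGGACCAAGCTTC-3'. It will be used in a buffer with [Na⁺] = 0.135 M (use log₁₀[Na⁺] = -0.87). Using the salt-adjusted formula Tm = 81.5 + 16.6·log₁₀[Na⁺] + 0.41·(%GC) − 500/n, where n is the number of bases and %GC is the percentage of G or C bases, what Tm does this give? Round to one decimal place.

Length n = 18. Scanning the sequence gives C=5, T=4, G=4, A=5.
G+C = 9, so %GC = 9/18 × 100 = 50%
Salt term: 16.6 × (-0.87) = -14.442
GC term: 0.41 × 50 = 20.5; length term: −500/18 = −27.778
Tm = 81.5 + (-14.442) + 20.5 − 27.778 = 59.78 → 59.8°C

59.8°C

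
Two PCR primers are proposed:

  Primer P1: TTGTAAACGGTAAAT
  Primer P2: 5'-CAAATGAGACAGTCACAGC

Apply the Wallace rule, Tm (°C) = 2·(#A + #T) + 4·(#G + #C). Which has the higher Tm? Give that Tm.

Primer P2, 56°C

Primer P1: A+T=11, G+C=4 → Tm = 2(11)+4(4) = 38°C
Primer P2: A+T=10, G+C=9 → Tm = 2(10)+4(9) = 56°C
38°C vs 56°C → primer P2 is higher.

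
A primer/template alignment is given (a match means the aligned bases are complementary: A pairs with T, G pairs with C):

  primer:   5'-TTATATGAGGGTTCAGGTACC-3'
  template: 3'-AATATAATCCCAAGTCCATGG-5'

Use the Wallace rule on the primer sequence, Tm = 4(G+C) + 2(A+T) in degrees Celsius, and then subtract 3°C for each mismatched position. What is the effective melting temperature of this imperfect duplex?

57°C

Primer base counts: A=5, T=7, G=6, C=3 → A+T=12, G+C=9
Perfect-match Tm = 2(12) + 4(9) = 24 + 36 = 60°C
Mismatches (positions where the bases are not complementary): 1 (at position 7)
Effective Tm = 60 − 1×3 = 60 − 3 = 57°C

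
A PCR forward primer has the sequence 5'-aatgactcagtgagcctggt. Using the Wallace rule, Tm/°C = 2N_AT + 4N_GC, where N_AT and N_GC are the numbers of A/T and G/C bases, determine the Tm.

Counting bases: T=5, G=6, C=4, A=5
AT pairs contribute 10, GC pairs contribute 10.
Tm = 4·10 + 2·10 = 40 + 20 = 60°C

60°C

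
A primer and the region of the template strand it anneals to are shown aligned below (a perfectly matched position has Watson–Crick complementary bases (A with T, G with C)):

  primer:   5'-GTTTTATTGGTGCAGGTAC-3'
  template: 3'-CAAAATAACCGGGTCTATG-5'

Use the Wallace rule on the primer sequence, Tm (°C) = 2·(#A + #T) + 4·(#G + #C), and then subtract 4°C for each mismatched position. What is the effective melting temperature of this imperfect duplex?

Primer base counts: A=3, T=8, G=6, C=2 → A+T=11, G+C=8
Perfect-match Tm = 2(11) + 4(8) = 22 + 32 = 54°C
Mismatches (positions where the bases are not complementary): 3 (at positions 11, 12, 16)
Effective Tm = 54 − 3×4 = 54 − 12 = 42°C

42°C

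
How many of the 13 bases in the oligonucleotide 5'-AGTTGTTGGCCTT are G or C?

6

Counting bases: T=6, A=1, C=2, G=4
Total G or C: 4 + 2 = 6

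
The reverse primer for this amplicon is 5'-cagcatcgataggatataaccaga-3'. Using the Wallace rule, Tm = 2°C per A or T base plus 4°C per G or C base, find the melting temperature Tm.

G=5, T=4, A=10, C=5
AT pairs contribute 14, GC pairs contribute 10.
Tm = 2(14) + 4(10) = 28 + 40 = 68°C

68°C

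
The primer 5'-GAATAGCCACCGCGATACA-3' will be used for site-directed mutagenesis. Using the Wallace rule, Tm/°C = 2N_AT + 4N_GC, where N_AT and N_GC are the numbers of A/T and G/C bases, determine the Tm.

58°C

Counting bases: C=6, T=2, A=7, G=4
AT pairs contribute 9, GC pairs contribute 10.
Tm = 2(9) + 4(10) = 18 + 40 = 58°C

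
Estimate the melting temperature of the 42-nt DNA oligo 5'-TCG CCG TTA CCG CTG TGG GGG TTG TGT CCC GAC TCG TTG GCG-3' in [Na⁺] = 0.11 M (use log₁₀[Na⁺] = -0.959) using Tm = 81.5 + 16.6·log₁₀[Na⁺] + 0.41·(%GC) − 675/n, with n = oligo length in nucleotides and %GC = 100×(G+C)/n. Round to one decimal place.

76.8°C

Length n = 42. Counting bases: A=2, C=12, G=16, T=12
G+C = 28, so %GC = 28/42 × 100 = 66.667%
Salt term: 16.6 × (-0.959) = -15.919
GC term: 0.41 × 66.667 = 27.333; length term: −675/42 = −16.071
Tm = 81.5 + (-15.919) + 27.333 − 16.071 = 76.843 → 76.8°C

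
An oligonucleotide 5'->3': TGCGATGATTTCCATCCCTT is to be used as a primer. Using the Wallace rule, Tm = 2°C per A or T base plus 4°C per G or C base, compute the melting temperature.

Scanning the sequence gives C=6, G=3, T=8, A=3.
So N_AT = 11 and N_GC = 9.
Tm = 2×11 + 4×9 = 58°C

58°C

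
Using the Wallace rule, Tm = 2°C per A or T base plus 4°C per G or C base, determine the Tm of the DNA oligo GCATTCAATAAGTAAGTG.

Scanning the sequence gives C=2, G=4, T=5, A=7.
AT pairs contribute 12, GC pairs contribute 6.
Tm = 4·6 + 2·12 = 24 + 24 = 48°C

48°C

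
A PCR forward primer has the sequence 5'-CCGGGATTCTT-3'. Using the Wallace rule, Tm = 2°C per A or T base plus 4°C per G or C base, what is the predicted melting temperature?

34°C

Scanning the sequence gives C=3, A=1, T=4, G=3.
So N_AT = 5 and N_GC = 6.
Tm = 4·6 + 2·5 = 24 + 10 = 34°C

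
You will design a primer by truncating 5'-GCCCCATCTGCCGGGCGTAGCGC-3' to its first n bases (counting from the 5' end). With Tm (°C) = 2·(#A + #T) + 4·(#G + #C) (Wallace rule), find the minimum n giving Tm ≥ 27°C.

n = 8

First 7 bases: GCCCCAT → Tm = 24°C (< 27°C)
First 8 bases: GCCCCATC → Tm = 28°C (≥ 27°C)
Since every base adds ≥2°C, Tm only increases with n, so the threshold is first crossed at n = 8.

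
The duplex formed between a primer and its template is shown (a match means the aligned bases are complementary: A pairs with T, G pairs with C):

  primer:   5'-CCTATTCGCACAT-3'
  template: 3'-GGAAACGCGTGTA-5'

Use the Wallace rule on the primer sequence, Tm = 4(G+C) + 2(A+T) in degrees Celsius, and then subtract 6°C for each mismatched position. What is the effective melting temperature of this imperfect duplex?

Primer base counts: A=3, T=4, G=1, C=5 → A+T=7, G+C=6
Perfect-match Tm = 2(7) + 4(6) = 14 + 24 = 38°C
Mismatches (positions where the bases are not complementary): 2 (at positions 4, 6)
Effective Tm = 38 − 2×6 = 38 − 12 = 26°C

26°C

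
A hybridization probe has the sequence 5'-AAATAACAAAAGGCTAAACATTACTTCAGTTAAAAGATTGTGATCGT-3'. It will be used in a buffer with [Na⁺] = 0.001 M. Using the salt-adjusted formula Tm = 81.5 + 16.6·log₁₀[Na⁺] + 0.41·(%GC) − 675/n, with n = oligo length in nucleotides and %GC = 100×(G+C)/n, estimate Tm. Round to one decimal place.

28.7°C

Length n = 47. Counting bases: T=13, G=7, A=21, C=6
G+C = 13, so %GC = 13/47 × 100 = 27.66%
Salt term: 16.6 × (-3) = -49.8
GC term: 0.41 × 27.66 = 11.341; length term: −675/47 = −14.362
Tm = 81.5 + (-49.8) + 11.341 − 14.362 = 28.679 → 28.7°C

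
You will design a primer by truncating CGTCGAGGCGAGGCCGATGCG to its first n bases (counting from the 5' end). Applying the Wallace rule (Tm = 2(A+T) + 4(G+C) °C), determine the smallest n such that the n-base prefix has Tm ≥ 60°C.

n = 17

First 16 bases: CGTCGAGGCGAGGCCG → Tm = 58°C (< 60°C)
First 17 bases: CGTCGAGGCGAGGCCGA → Tm = 60°C (≥ 60°C)
Since every base adds ≥2°C, Tm only increases with n, so the threshold is first crossed at n = 17.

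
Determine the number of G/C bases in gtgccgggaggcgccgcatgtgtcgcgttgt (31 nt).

22

Scanning the sequence gives C=8, T=7, G=14, A=2.
Total G or C: 14 + 8 = 22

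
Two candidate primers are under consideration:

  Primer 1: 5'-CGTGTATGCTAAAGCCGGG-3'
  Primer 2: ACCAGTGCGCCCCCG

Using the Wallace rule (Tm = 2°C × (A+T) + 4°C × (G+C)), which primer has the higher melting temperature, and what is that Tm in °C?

Primer 1, 60°C

Primer 1: A+T=8, G+C=11 → Tm = 2(8)+4(11) = 60°C
Primer 2: A+T=3, G+C=12 → Tm = 2(3)+4(12) = 54°C
60°C vs 54°C → primer 1 is higher.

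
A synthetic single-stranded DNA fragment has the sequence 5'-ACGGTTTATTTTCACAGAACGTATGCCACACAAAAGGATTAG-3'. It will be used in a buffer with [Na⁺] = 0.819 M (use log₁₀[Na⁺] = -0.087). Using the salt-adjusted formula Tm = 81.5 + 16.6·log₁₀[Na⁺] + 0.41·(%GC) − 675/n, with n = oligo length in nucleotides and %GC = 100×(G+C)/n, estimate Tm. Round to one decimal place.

Length n = 42. T=11, A=15, G=8, C=8
G+C = 16, so %GC = 16/42 × 100 = 38.095%
Salt term: 16.6 × (-0.087) = -1.444
GC term: 0.41 × 38.095 = 15.619; length term: −675/42 = −16.071
Tm = 81.5 + (-1.444) + 15.619 − 16.071 = 79.604 → 79.6°C

79.6°C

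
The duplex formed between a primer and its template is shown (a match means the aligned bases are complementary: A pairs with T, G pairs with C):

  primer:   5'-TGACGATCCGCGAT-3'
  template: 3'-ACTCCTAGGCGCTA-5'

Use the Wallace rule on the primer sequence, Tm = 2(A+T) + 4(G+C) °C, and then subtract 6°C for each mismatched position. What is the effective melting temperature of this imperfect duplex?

38°C

Primer base counts: A=3, T=3, G=4, C=4 → A+T=6, G+C=8
Perfect-match Tm = 2(6) + 4(8) = 12 + 32 = 44°C
Mismatches (positions where the bases are not complementary): 1 (at position 4)
Effective Tm = 44 − 1×6 = 44 − 6 = 38°C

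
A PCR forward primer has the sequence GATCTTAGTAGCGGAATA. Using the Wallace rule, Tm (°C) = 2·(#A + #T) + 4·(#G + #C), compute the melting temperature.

50°C

Scanning the sequence gives A=6, C=2, G=5, T=5.
So N_AT = 11 and N_GC = 7.
Tm = 4·7 + 2·11 = 28 + 22 = 50°C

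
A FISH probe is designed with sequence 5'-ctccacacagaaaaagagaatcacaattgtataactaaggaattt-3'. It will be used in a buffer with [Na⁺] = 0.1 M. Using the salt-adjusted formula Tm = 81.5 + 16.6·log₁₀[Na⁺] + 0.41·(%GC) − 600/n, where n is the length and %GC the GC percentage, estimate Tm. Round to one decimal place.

64.3°C

Length n = 45. T=10, C=8, G=6, A=21
G+C = 14, so %GC = 14/45 × 100 = 31.111%
Salt term: 16.6 × (-1) = -16.6
GC term: 0.41 × 31.111 = 12.756; length term: −600/45 = −13.333
Tm = 81.5 + (-16.6) + 12.756 − 13.333 = 64.323 → 64.3°C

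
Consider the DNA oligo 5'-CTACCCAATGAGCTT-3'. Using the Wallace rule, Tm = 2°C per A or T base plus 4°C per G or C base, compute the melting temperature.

Base counts: G=2, C=5, T=4, A=4
So N_AT = 8 and N_GC = 7.
Tm = 2(8) + 4(7) = 16 + 28 = 44°C

44°C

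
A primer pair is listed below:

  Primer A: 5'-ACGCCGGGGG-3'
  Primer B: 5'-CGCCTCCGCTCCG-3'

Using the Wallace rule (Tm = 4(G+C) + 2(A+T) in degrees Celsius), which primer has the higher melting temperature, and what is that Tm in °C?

Primer B, 48°C

Primer A: A+T=1, G+C=9 → Tm = 2(1)+4(9) = 38°C
Primer B: A+T=2, G+C=11 → Tm = 2(2)+4(11) = 48°C
38°C vs 48°C → primer B is higher.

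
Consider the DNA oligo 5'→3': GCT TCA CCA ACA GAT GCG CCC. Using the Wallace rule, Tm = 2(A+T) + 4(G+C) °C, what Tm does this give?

Scanning the sequence gives T=3, G=4, A=5, C=9.
AT pairs contribute 8, GC pairs contribute 13.
Tm = 4·13 + 2·8 = 52 + 16 = 68°C

68°C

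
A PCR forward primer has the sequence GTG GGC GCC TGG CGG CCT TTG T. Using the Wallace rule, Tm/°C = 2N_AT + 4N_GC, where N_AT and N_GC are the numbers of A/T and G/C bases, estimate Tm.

76°C

Base counts: A=0, T=6, G=10, C=6
So N_AT = 6 and N_GC = 16.
Tm = 2×6 + 4×16 = 76°C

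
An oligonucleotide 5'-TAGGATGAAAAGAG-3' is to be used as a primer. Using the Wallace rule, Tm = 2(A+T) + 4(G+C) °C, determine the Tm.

Counting bases: G=5, T=2, A=7, C=0
AT pairs contribute 9, GC pairs contribute 5.
Tm = 2×9 + 4×5 = 38°C

38°C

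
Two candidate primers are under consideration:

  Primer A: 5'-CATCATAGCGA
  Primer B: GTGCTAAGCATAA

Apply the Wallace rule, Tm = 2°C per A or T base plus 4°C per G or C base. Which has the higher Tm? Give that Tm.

Primer B, 36°C

Primer A: A+T=6, G+C=5 → Tm = 2(6)+4(5) = 32°C
Primer B: A+T=8, G+C=5 → Tm = 2(8)+4(5) = 36°C
32°C vs 36°C → primer B is higher.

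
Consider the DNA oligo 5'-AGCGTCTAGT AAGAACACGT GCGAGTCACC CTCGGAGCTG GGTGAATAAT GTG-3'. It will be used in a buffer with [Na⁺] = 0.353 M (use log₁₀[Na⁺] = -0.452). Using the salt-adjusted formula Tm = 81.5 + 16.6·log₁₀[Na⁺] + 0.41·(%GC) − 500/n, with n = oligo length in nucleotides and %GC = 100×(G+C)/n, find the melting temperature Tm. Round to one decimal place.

Length n = 53. Counting bases: T=11, G=17, A=14, C=11
G+C = 28, so %GC = 28/53 × 100 = 52.83%
Salt term: 16.6 × (-0.452) = -7.503
GC term: 0.41 × 52.83 = 21.66; length term: −500/53 = −9.434
Tm = 81.5 + (-7.503) + 21.66 − 9.434 = 86.223 → 86.2°C

86.2°C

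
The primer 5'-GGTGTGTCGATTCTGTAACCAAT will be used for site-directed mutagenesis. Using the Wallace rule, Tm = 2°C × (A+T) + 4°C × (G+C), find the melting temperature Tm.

66°C

Counting bases: C=4, A=5, T=8, G=6
A+T = 13, G+C = 10
Tm = 2×13 + 4×10 = 66°C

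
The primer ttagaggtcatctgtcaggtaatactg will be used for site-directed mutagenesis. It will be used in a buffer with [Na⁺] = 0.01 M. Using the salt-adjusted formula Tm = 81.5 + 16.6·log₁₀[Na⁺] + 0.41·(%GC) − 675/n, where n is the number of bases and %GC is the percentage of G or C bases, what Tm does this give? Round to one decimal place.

Length n = 27. C=4, T=9, G=7, A=7
G+C = 11, so %GC = 11/27 × 100 = 40.741%
Salt term: 16.6 × (-2) = -33.2
GC term: 0.41 × 40.741 = 16.704; length term: −675/27 = −25
Tm = 81.5 + (-33.2) + 16.704 − 25 = 40.004 → 40.0°C

40.0°C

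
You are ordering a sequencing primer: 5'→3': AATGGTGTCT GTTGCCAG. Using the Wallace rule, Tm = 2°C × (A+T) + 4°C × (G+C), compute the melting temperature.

T=6, A=3, C=3, G=6
AT pairs contribute 9, GC pairs contribute 9.
Tm = 4·9 + 2·9 = 36 + 18 = 54°C

54°C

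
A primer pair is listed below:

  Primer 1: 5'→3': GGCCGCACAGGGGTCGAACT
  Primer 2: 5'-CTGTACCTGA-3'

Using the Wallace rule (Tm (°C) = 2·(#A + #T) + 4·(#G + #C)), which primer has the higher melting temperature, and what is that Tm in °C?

Primer 1: A+T=6, G+C=14 → Tm = 2(6)+4(14) = 68°C
Primer 2: A+T=5, G+C=5 → Tm = 2(5)+4(5) = 30°C
68°C vs 30°C → primer 1 is higher.

Primer 1, 68°C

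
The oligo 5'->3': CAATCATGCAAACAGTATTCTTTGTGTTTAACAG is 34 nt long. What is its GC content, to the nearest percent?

G=5, C=6, T=12, A=11
G+C = 5 + 6 = 11 out of 34 bases
%GC = 11/34 × 100 = 32.35% ≈ 32%

32%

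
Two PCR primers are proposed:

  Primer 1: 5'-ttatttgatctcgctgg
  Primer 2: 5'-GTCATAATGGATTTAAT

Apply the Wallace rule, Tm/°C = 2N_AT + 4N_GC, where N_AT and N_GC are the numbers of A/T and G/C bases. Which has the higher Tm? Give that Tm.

Primer 1: A+T=10, G+C=7 → Tm = 2(10)+4(7) = 48°C
Primer 2: A+T=13, G+C=4 → Tm = 2(13)+4(4) = 42°C
48°C vs 42°C → primer 1 is higher.

Primer 1, 48°C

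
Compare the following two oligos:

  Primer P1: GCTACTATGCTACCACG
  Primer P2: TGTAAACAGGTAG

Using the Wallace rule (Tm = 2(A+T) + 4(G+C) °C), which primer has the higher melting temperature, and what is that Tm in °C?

Primer P1: A+T=8, G+C=9 → Tm = 2(8)+4(9) = 52°C
Primer P2: A+T=8, G+C=5 → Tm = 2(8)+4(5) = 36°C
52°C vs 36°C → primer P1 is higher.

Primer P1, 52°C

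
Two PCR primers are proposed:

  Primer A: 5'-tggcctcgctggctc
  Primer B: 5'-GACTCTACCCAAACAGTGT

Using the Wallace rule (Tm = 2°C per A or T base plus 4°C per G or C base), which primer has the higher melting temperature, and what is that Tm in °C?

Primer B, 56°C

Primer A: A+T=4, G+C=11 → Tm = 2(4)+4(11) = 52°C
Primer B: A+T=10, G+C=9 → Tm = 2(10)+4(9) = 56°C
52°C vs 56°C → primer B is higher.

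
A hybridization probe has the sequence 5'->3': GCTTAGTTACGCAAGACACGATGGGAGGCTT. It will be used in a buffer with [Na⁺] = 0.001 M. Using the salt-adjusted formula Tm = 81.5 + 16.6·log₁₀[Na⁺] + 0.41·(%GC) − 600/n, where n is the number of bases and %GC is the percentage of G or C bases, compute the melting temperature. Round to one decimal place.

Length n = 31. Counting bases: C=6, G=10, T=7, A=8
G+C = 16, so %GC = 16/31 × 100 = 51.613%
Salt term: 16.6 × (-3) = -49.8
GC term: 0.41 × 51.613 = 21.161; length term: −600/31 = −19.355
Tm = 81.5 + (-49.8) + 21.161 − 19.355 = 33.506 → 33.5°C

33.5°C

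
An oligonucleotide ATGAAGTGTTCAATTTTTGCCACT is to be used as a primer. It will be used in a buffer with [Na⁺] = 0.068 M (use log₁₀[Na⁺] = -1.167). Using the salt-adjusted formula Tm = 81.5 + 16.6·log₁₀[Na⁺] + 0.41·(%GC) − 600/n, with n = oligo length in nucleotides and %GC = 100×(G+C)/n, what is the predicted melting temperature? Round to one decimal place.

Length n = 24. G=4, T=10, A=6, C=4
G+C = 8, so %GC = 8/24 × 100 = 33.333%
Salt term: 16.6 × (-1.167) = -19.372
GC term: 0.41 × 33.333 = 13.667; length term: −600/24 = −25
Tm = 81.5 + (-19.372) + 13.667 − 25 = 50.795 → 50.8°C

50.8°C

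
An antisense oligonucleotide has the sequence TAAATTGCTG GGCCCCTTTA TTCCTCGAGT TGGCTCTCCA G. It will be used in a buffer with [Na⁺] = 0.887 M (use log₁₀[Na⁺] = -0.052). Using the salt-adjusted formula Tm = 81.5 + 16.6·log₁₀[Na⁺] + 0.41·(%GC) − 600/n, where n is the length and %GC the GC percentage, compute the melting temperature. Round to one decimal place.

Length n = 41. Base counts: C=12, G=9, T=14, A=6
G+C = 21, so %GC = 21/41 × 100 = 51.22%
Salt term: 16.6 × (-0.052) = -0.863
GC term: 0.41 × 51.22 = 21; length term: −600/41 = −14.634
Tm = 81.5 + (-0.863) + 21 − 14.634 = 87.003 → 87.0°C

87.0°C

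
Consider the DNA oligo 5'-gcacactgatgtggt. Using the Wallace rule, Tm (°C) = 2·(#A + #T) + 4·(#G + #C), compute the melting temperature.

46°C

Scanning the sequence gives C=3, G=5, A=3, T=4.
AT pairs contribute 7, GC pairs contribute 8.
Tm = 4·8 + 2·7 = 32 + 14 = 46°C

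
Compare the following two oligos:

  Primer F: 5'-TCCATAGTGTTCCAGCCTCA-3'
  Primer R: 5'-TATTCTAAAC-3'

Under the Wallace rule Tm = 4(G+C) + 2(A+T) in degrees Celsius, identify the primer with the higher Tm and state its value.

Primer F: A+T=10, G+C=10 → Tm = 2(10)+4(10) = 60°C
Primer R: A+T=8, G+C=2 → Tm = 2(8)+4(2) = 24°C
60°C vs 24°C → primer F is higher.

Primer F, 60°C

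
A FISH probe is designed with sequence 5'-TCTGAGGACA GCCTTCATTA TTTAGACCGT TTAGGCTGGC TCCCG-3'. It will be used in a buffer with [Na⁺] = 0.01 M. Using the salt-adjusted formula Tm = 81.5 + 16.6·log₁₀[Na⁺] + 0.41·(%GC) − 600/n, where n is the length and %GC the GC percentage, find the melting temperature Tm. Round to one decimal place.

Length n = 45. Scanning the sequence gives G=11, A=8, C=12, T=14.
G+C = 23, so %GC = 23/45 × 100 = 51.111%
Salt term: 16.6 × (-2) = -33.2
GC term: 0.41 × 51.111 = 20.956; length term: −600/45 = −13.333
Tm = 81.5 + (-33.2) + 20.956 − 13.333 = 55.923 → 55.9°C

55.9°C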